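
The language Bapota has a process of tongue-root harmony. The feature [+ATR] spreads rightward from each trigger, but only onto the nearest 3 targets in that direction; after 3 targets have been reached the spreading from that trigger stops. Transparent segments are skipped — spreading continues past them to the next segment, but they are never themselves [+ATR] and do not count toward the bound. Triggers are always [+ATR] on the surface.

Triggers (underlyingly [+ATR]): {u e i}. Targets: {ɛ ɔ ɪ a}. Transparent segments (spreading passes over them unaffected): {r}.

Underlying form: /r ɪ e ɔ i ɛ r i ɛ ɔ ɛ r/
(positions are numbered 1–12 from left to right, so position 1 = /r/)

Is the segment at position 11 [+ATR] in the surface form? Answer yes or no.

From /e/ at 3 rightward: 4 /ɔ/ → [+ATR]; 5 /i/ is itself a trigger — this domain ends here.
From /i/ at 5 rightward: 6 /ɛ/ → [+ATR]; 7 /r/ transparent; 8 /i/ is itself a trigger — this domain ends here.
From /i/ at 8 rightward: 9 /ɛ/ → [+ATR]; 10 /ɔ/ → [+ATR]; 11 /ɛ/ → [+ATR]; bound reached.
Target with no active source: position 2 stays [-ATR].
[+ATR] positions on the surface: 3 4 5 6 8 9 10 11.

yes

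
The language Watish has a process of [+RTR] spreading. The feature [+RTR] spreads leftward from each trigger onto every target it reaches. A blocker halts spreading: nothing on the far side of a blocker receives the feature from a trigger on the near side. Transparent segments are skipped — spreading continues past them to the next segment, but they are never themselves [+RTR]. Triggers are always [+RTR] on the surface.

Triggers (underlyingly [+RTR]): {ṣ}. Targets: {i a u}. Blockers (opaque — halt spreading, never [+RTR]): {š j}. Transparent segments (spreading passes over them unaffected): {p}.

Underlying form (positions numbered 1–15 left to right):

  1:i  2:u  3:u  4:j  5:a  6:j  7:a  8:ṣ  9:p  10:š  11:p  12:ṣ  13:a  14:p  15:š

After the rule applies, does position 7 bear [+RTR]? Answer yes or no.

From /ṣ/ at 8 leftward: 7 /a/ → [+RTR]; 6 /j/ blocks.
From /ṣ/ at 12 leftward: 11 /p/ transparent; 10 /š/ blocks.
Targets with no active source: positions 1 2 3 5 13 stay [-emphatic].
[+RTR] positions on the surface: 7 8 12.

yes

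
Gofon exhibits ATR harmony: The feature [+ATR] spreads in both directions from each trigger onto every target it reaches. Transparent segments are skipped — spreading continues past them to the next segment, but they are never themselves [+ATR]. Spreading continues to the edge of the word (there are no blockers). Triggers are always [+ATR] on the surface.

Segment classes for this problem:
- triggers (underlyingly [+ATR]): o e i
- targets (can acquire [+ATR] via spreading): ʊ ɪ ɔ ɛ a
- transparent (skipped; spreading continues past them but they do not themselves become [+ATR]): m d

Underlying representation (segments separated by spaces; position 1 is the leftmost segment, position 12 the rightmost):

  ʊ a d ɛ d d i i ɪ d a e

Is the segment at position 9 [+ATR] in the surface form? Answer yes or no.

From /i/ at 7 rightward: 8 /i/ is itself a trigger — this domain ends here.
From /i/ at 7 leftward: 6 /d/ transparent; 5 /d/ transparent; 4 /ɛ/ → [+ATR]; 3 /d/ transparent; 2 /a/ → [+ATR]; 1 /ʊ/ → [+ATR]; word edge.
From /i/ at 8 rightward: 9 /ɪ/ → [+ATR]; 10 /d/ transparent; 11 /a/ → [+ATR]; 12 /e/ is itself a trigger — this domain ends here.
From /i/ at 8 leftward: 7 /i/ is itself a trigger — this domain ends here.
From /e/ at 12 rightward: word edge.
From /e/ at 12 leftward: 11 /a/ → [+ATR]; 10 /d/ transparent; 9 /ɪ/ → [+ATR]; 8 /i/ is itself a trigger — this domain ends here.
[+ATR] positions on the surface: 1 2 4 7 8 9 11 12.

yes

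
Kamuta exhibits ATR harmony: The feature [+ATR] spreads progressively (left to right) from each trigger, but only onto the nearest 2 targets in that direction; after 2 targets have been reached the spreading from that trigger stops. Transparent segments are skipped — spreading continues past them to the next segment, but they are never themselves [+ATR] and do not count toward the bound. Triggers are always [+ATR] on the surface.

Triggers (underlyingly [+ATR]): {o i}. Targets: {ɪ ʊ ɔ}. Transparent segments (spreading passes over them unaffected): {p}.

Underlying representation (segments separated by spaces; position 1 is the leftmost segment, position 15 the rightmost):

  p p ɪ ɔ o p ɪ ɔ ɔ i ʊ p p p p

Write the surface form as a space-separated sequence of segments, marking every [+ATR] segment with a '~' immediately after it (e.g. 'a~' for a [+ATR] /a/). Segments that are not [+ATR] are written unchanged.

From /o/ at 5 rightward: 6 /p/ transparent; 7 /ɪ/ → [+ATR]; 8 /ɔ/ → [+ATR]; bound reached.
From /i/ at 10 rightward: 11 /ʊ/ → [+ATR]; 12 /p/ transparent; 13 /p/ transparent; 14 /p/ transparent; 15 /p/ transparent; word edge.
Targets with no active source: positions 3 4 9 stay [-ATR].
[+ATR] positions on the surface: 5 7 8 10 11.

p p ɪ ɔ o~ p ɪ~ ɔ~ ɔ i~ ʊ~ p p p p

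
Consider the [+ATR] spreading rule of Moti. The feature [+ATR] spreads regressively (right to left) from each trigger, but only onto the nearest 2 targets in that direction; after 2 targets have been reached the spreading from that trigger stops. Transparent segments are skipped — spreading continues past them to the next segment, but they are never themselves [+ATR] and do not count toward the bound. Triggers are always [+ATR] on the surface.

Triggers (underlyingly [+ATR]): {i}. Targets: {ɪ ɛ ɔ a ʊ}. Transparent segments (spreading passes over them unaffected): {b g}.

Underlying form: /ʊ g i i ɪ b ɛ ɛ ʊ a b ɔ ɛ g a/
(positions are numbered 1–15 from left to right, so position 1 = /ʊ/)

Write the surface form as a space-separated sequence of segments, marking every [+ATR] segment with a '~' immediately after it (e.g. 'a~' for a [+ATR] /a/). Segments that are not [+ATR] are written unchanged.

From /i/ at 3 leftward: 2 /g/ transparent; 1 /ʊ/ → [+ATR]; word edge.
From /i/ at 4 leftward: 3 /i/ is itself a trigger — this domain ends here.
Targets with no active source: positions 5 7 8 9 10 12 13 15 stay [-ATR].
[+ATR] positions on the surface: 1 3 4.

ʊ~ g i~ i~ ɪ b ɛ ɛ ʊ a b ɔ ɛ g a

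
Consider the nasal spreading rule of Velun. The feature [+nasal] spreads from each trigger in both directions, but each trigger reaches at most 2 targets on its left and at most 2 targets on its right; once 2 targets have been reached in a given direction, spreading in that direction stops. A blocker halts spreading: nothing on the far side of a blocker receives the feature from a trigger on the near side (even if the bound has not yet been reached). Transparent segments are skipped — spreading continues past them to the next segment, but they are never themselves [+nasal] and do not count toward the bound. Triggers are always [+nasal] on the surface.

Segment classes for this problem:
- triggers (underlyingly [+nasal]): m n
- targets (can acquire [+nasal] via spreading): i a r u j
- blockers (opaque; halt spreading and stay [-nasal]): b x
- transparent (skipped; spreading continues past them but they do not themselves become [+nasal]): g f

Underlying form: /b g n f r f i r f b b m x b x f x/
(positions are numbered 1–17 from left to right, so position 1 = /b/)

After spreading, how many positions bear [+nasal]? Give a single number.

4

From /n/ at 3 rightward: 4 /f/ transparent; 5 /r/ → [+nasal]; 6 /f/ transparent; 7 /i/ → [+nasal]; bound reached.
From /n/ at 3 leftward: 2 /g/ transparent; 1 /b/ blocks.
From /m/ at 12 rightward: 13 /x/ blocks.
From /m/ at 12 leftward: 11 /b/ blocks.
Target with no active source: position 8 stays [-nasal].
[+nasal] positions on the surface: 3 5 7 12.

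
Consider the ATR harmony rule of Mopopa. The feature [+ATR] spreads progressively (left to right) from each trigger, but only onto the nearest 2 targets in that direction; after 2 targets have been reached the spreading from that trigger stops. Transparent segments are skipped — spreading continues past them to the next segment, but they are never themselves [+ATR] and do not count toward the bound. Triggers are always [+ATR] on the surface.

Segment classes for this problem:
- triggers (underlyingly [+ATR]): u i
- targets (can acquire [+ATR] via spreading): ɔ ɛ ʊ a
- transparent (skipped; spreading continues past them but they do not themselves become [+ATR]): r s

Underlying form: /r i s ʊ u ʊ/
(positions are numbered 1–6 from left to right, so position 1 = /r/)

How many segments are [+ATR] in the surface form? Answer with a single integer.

4

From /i/ at 2 rightward: 3 /s/ transparent; 4 /ʊ/ → [+ATR]; 5 /u/ is itself a trigger — this domain ends here.
From /u/ at 5 rightward: 6 /ʊ/ → [+ATR]; word edge.
[+ATR] positions on the surface: 2 4 5 6.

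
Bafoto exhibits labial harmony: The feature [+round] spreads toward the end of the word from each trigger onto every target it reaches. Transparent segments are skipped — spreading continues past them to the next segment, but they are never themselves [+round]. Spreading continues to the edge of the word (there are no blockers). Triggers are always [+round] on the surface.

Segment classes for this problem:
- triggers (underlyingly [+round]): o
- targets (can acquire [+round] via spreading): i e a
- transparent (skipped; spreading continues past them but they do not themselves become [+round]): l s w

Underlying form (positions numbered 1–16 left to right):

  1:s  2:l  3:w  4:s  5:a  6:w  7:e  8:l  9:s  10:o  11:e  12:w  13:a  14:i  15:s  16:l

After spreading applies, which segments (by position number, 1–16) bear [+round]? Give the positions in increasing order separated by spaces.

From /o/ at 10 rightward: 11 /e/ → [+round]; 12 /w/ transparent; 13 /a/ → [+round]; 14 /i/ → [+round]; 15 /s/ transparent; 16 /l/ transparent; word edge.
Targets with no active source: positions 5 7 stay [-round].

10 11 13 14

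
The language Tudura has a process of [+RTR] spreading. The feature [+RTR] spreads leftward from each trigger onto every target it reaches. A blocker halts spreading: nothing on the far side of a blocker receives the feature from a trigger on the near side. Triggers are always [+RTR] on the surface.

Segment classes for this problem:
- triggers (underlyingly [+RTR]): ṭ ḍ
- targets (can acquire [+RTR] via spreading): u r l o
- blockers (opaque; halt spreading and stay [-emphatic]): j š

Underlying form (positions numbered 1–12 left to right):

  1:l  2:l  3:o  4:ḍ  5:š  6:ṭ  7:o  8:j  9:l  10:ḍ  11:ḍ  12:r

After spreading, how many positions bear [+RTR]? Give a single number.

From /ḍ/ at 4 leftward: 3 /o/ → [+RTR]; 2 /l/ → [+RTR]; 1 /l/ → [+RTR]; word edge.
From /ṭ/ at 6 leftward: 5 /š/ blocks.
From /ḍ/ at 10 leftward: 9 /l/ → [+RTR]; 8 /j/ blocks.
From /ḍ/ at 11 leftward: 10 /ḍ/ is itself a trigger — this domain ends here.
Targets with no active source: positions 7 12 stay [-emphatic].
[+RTR] positions on the surface: 1 2 3 4 6 9 10 11.

8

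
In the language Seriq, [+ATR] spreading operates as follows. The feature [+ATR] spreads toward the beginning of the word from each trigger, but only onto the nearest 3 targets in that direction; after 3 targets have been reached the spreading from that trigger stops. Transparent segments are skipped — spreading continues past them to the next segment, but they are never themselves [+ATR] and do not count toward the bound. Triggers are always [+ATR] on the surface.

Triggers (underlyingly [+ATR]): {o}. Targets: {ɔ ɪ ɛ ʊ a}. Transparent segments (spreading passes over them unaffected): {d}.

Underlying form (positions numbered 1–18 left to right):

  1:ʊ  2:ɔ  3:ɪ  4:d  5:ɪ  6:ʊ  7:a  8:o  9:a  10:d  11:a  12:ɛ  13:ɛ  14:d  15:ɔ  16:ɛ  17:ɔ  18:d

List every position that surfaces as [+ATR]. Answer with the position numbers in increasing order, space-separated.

5 6 7 8

From /o/ at 8 leftward: 7 /a/ → [+ATR]; 6 /ʊ/ → [+ATR]; 5 /ɪ/ → [+ATR]; bound reached.
Targets with no active source: positions 1 2 3 9 11 12 13 15 16 17 stay [-ATR].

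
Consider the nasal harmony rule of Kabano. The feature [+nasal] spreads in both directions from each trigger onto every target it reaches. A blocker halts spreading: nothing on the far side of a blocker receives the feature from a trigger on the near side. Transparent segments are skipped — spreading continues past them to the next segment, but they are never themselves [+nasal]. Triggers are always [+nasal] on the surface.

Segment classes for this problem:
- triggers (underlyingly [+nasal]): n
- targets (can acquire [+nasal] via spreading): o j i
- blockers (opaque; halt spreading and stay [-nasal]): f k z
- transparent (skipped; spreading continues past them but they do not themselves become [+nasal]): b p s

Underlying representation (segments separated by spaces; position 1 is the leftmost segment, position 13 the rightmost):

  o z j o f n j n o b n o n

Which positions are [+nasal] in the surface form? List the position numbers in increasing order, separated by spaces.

From /n/ at 6 rightward: 7 /j/ → [+nasal]; 8 /n/ is itself a trigger — this domain ends here.
From /n/ at 6 leftward: 5 /f/ blocks.
From /n/ at 8 rightward: 9 /o/ → [+nasal]; 10 /b/ transparent; 11 /n/ is itself a trigger — this domain ends here.
From /n/ at 8 leftward: 7 /j/ → [+nasal]; 6 /n/ is itself a trigger — this domain ends here.
From /n/ at 11 rightward: 12 /o/ → [+nasal]; 13 /n/ is itself a trigger — this domain ends here.
From /n/ at 11 leftward: 10 /b/ transparent; 9 /o/ → [+nasal]; 8 /n/ is itself a trigger — this domain ends here.
From /n/ at 13 rightward: word edge.
From /n/ at 13 leftward: 12 /o/ → [+nasal]; 11 /n/ is itself a trigger — this domain ends here.
Targets with no active source: positions 1 3 4 stay [-nasal].

6 7 8 9 11 12 13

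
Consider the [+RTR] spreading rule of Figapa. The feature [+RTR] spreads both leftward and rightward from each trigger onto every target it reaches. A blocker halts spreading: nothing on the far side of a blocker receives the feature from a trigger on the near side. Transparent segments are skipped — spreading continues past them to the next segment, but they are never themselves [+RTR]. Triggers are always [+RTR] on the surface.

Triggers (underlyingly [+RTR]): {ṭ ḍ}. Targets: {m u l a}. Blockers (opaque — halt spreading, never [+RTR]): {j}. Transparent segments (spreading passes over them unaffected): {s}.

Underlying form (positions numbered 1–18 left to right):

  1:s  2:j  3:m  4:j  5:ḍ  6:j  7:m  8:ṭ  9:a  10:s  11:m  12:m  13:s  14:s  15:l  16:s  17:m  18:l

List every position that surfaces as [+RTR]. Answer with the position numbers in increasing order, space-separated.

From /ḍ/ at 5 rightward: 6 /j/ blocks.
From /ḍ/ at 5 leftward: 4 /j/ blocks.
From /ṭ/ at 8 rightward: 9 /a/ → [+RTR]; 10 /s/ transparent; 11 /m/ → [+RTR]; 12 /m/ → [+RTR]; 13 /s/ transparent; 14 /s/ transparent; 15 /l/ → [+RTR]; 16 /s/ transparent; 17 /m/ → [+RTR]; 18 /l/ → [+RTR]; word edge.
From /ṭ/ at 8 leftward: 7 /m/ → [+RTR]; 6 /j/ blocks.
Target with no active source: position 3 stays [-emphatic].

5 7 8 9 11 12 15 17 18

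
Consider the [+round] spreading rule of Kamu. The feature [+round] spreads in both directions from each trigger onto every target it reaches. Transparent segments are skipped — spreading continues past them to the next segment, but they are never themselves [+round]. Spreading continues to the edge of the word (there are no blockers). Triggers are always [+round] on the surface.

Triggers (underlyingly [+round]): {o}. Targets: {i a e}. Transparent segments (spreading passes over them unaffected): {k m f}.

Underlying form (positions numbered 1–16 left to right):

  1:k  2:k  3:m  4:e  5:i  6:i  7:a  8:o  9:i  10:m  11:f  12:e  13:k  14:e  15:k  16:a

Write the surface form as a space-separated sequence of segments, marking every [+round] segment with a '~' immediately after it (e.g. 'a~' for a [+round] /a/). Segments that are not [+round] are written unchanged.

From /o/ at 8 rightward: 9 /i/ → [+round]; 10 /m/ transparent; 11 /f/ transparent; 12 /e/ → [+round]; 13 /k/ transparent; 14 /e/ → [+round]; 15 /k/ transparent; 16 /a/ → [+round]; word edge.
From /o/ at 8 leftward: 7 /a/ → [+round]; 6 /i/ → [+round]; 5 /i/ → [+round]; 4 /e/ → [+round]; 3 /m/ transparent; 2 /k/ transparent; 1 /k/ transparent; word edge.
[+round] positions on the surface: 4 5 6 7 8 9 12 14 16.

k k m e~ i~ i~ a~ o~ i~ m f e~ k e~ k a~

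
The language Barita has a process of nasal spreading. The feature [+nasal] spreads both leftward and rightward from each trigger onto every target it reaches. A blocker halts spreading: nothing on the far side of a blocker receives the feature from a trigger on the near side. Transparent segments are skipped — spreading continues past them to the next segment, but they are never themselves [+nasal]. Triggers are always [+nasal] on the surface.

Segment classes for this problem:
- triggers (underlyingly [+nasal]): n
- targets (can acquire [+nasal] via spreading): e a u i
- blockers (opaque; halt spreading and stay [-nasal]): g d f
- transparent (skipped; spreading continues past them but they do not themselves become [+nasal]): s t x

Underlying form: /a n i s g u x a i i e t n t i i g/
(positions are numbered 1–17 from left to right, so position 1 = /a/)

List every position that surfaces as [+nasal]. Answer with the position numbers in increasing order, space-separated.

From /n/ at 2 rightward: 3 /i/ → [+nasal]; 4 /s/ transparent; 5 /g/ blocks.
From /n/ at 2 leftward: 1 /a/ → [+nasal]; word edge.
From /n/ at 13 rightward: 14 /t/ transparent; 15 /i/ → [+nasal]; 16 /i/ → [+nasal]; 17 /g/ blocks.
From /n/ at 13 leftward: 12 /t/ transparent; 11 /e/ → [+nasal]; 10 /i/ → [+nasal]; 9 /i/ → [+nasal]; 8 /a/ → [+nasal]; 7 /x/ transparent; 6 /u/ → [+nasal]; 5 /g/ blocks.

1 2 3 6 8 9 10 11 13 15 16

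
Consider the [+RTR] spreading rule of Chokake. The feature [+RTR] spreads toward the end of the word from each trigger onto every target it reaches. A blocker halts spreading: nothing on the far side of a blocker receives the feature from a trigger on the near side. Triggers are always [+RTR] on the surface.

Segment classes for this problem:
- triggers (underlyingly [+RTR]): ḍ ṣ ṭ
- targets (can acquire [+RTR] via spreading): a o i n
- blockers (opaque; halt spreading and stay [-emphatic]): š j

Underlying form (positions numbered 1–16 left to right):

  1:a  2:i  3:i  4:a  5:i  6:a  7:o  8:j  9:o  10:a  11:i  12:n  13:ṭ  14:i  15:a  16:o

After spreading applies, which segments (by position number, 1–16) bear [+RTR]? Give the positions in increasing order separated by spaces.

13 14 15 16

From /ṭ/ at 13 rightward: 14 /i/ → [+RTR]; 15 /a/ → [+RTR]; 16 /o/ → [+RTR]; word edge.
Targets with no active source: positions 1 2 3 4 5 6 7 9 10 11 12 stay [-emphatic].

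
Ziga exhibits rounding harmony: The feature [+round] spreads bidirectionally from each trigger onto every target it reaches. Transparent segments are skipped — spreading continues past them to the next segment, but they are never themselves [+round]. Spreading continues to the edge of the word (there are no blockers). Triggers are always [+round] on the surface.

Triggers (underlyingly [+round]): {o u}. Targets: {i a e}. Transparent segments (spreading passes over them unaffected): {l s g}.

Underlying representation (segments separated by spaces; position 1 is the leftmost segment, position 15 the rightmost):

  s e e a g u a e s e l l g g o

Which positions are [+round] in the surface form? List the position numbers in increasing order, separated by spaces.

From /u/ at 6 rightward: 7 /a/ → [+round]; 8 /e/ → [+round]; 9 /s/ transparent; 10 /e/ → [+round]; 11 /l/ transparent; 12 /l/ transparent; 13 /g/ transparent; 14 /g/ transparent; 15 /o/ is itself a trigger — this domain ends here.
From /u/ at 6 leftward: 5 /g/ transparent; 4 /a/ → [+round]; 3 /e/ → [+round]; 2 /e/ → [+round]; 1 /s/ transparent; word edge.
From /o/ at 15 rightward: word edge.
From /o/ at 15 leftward: 14 /g/ transparent; 13 /g/ transparent; 12 /l/ transparent; 11 /l/ transparent; 10 /e/ → [+round]; 9 /s/ transparent; 8 /e/ → [+round]; 7 /a/ → [+round]; 6 /u/ is itself a trigger — this domain ends here.

2 3 4 6 7 8 10 15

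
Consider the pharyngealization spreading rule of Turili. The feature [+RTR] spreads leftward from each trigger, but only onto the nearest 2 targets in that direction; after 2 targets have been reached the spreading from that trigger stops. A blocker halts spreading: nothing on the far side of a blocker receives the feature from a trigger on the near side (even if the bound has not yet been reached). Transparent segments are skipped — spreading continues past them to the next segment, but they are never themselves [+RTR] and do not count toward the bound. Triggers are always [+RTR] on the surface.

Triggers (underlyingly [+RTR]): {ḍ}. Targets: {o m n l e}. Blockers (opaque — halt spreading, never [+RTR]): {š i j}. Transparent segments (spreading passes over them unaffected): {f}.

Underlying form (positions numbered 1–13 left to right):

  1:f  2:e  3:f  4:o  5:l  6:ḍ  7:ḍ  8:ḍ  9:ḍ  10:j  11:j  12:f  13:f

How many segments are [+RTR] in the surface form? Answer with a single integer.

6

From /ḍ/ at 6 leftward: 5 /l/ → [+RTR]; 4 /o/ → [+RTR]; bound reached.
From /ḍ/ at 7 leftward: 6 /ḍ/ is itself a trigger — this domain ends here.
From /ḍ/ at 8 leftward: 7 /ḍ/ is itself a trigger — this domain ends here.
From /ḍ/ at 9 leftward: 8 /ḍ/ is itself a trigger — this domain ends here.
Target with no active source: position 2 stays [-emphatic].
[+RTR] positions on the surface: 4 5 6 7 8 9.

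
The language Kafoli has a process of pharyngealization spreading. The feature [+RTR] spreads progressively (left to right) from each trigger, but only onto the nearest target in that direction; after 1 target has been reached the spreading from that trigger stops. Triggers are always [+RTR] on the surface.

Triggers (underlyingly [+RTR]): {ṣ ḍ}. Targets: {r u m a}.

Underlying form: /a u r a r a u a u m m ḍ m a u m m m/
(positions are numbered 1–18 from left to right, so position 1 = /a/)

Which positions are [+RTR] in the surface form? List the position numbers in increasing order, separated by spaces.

From /ḍ/ at 12 rightward: 13 /m/ → [+RTR]; bound reached.
Targets with no active source: positions 1 2 3 4 5 6 7 8 9 10 11 14 15 16 17 18 stay [-emphatic].

12 13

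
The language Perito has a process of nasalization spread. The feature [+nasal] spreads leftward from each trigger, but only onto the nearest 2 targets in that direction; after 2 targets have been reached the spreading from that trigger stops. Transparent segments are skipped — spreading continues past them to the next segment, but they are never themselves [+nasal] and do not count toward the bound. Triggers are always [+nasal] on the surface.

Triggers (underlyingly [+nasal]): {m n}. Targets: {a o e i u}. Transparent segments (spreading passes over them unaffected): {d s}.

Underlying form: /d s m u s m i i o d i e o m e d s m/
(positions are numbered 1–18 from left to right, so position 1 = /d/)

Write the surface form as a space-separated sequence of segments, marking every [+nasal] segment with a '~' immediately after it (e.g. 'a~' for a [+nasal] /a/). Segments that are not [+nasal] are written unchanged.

d s m~ u~ s m~ i i o d i e~ o~ m~ e~ d s m~

From /m/ at 3 leftward: 2 /s/ transparent; 1 /d/ transparent; word edge.
From /m/ at 6 leftward: 5 /s/ transparent; 4 /u/ → [+nasal]; 3 /m/ is itself a trigger — this domain ends here.
From /m/ at 14 leftward: 13 /o/ → [+nasal]; 12 /e/ → [+nasal]; bound reached.
From /m/ at 18 leftward: 17 /s/ transparent; 16 /d/ transparent; 15 /e/ → [+nasal]; 14 /m/ is itself a trigger — this domain ends here.
Targets with no active source: positions 7 8 9 11 stay [-nasal].
[+nasal] positions on the surface: 3 4 6 12 13 14 15 18.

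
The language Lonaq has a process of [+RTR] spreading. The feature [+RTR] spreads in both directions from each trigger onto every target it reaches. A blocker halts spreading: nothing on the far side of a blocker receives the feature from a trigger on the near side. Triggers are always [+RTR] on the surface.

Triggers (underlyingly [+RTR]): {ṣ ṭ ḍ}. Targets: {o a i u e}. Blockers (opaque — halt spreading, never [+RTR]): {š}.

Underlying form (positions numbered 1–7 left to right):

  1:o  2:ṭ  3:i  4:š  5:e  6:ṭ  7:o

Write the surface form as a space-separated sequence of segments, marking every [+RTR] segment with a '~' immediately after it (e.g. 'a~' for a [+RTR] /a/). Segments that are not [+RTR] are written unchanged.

From /ṭ/ at 2 rightward: 3 /i/ → [+RTR]; 4 /š/ blocks.
From /ṭ/ at 2 leftward: 1 /o/ → [+RTR]; word edge.
From /ṭ/ at 6 rightward: 7 /o/ → [+RTR]; word edge.
From /ṭ/ at 6 leftward: 5 /e/ → [+RTR]; 4 /š/ blocks.
[+RTR] positions on the surface: 1 2 3 5 6 7.

o~ ṭ~ i~ š e~ ṭ~ o~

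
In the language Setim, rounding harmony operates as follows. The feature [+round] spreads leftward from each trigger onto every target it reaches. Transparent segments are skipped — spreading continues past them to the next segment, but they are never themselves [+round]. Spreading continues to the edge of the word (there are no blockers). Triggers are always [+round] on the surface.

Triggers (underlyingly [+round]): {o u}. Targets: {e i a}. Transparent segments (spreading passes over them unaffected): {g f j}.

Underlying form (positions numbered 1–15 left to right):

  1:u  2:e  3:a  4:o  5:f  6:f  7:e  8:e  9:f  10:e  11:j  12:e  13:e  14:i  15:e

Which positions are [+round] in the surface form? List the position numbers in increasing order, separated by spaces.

1 2 3 4

From /u/ at 1 leftward: word edge.
From /o/ at 4 leftward: 3 /a/ → [+round]; 2 /e/ → [+round]; 1 /u/ is itself a trigger — this domain ends here.
Targets with no active source: positions 7 8 10 12 13 14 15 stay [-round].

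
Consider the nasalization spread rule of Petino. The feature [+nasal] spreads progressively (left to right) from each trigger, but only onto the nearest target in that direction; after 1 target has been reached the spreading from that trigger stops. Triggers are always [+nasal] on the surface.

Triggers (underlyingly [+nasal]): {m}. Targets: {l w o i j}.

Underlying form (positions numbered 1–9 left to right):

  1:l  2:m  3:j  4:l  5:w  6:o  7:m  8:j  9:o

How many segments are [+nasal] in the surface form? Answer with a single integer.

4

From /m/ at 2 rightward: 3 /j/ → [+nasal]; bound reached.
From /m/ at 7 rightward: 8 /j/ → [+nasal]; bound reached.
Targets with no active source: positions 1 4 5 6 9 stay [-nasal].
[+nasal] positions on the surface: 2 3 7 8.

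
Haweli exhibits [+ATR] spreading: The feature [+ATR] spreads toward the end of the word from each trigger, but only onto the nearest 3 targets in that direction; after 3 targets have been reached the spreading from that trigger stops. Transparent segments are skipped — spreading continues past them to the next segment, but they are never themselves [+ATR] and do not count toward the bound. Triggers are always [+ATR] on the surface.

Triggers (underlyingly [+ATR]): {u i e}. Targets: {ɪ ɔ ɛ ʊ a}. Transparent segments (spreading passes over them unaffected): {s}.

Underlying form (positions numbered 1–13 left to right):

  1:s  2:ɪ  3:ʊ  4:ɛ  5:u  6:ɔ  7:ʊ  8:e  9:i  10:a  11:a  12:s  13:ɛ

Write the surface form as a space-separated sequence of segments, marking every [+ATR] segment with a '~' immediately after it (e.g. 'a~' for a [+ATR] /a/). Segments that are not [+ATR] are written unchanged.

From /u/ at 5 rightward: 6 /ɔ/ → [+ATR]; 7 /ʊ/ → [+ATR]; 8 /e/ is itself a trigger — this domain ends here.
From /e/ at 8 rightward: 9 /i/ is itself a trigger — this domain ends here.
From /i/ at 9 rightward: 10 /a/ → [+ATR]; 11 /a/ → [+ATR]; 12 /s/ transparent; 13 /ɛ/ → [+ATR]; bound reached.
Targets with no active source: positions 2 3 4 stay [-ATR].
[+ATR] positions on the surface: 5 6 7 8 9 10 11 13.

s ɪ ʊ ɛ u~ ɔ~ ʊ~ e~ i~ a~ a~ s ɛ~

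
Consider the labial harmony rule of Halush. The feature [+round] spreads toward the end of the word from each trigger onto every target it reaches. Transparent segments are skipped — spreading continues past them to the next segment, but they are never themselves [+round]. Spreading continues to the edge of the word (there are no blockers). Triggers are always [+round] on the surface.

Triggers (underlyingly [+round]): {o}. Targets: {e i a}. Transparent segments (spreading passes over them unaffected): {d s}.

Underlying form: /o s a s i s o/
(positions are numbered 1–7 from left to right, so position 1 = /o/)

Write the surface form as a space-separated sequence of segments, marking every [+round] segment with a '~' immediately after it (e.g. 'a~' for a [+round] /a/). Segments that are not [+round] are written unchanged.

o~ s a~ s i~ s o~

From /o/ at 1 rightward: 2 /s/ transparent; 3 /a/ → [+round]; 4 /s/ transparent; 5 /i/ → [+round]; 6 /s/ transparent; 7 /o/ is itself a trigger — this domain ends here.
From /o/ at 7 rightward: word edge.
[+round] positions on the surface: 1 3 5 7.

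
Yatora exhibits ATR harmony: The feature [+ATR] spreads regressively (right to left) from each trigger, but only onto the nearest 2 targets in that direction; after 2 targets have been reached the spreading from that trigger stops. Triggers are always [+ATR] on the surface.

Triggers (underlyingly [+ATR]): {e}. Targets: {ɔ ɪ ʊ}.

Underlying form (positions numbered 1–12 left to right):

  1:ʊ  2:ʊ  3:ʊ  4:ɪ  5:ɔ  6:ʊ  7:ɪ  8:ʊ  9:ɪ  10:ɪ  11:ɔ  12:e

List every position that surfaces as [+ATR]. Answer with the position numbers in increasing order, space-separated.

From /e/ at 12 leftward: 11 /ɔ/ → [+ATR]; 10 /ɪ/ → [+ATR]; bound reached.
Targets with no active source: positions 1 2 3 4 5 6 7 8 9 stay [-ATR].

10 11 12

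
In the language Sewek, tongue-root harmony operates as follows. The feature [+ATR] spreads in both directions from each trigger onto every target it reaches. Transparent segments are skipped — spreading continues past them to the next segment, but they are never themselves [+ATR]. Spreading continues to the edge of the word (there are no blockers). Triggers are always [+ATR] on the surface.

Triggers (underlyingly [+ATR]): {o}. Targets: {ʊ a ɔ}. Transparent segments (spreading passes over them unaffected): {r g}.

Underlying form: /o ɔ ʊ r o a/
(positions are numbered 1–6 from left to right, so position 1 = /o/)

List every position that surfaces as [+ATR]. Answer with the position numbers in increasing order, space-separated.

From /o/ at 1 rightward: 2 /ɔ/ → [+ATR]; 3 /ʊ/ → [+ATR]; 4 /r/ transparent; 5 /o/ is itself a trigger — this domain ends here.
From /o/ at 1 leftward: word edge.
From /o/ at 5 rightward: 6 /a/ → [+ATR]; word edge.
From /o/ at 5 leftward: 4 /r/ transparent; 3 /ʊ/ → [+ATR]; 2 /ɔ/ → [+ATR]; 1 /o/ is itself a trigger — this domain ends here.

1 2 3 5 6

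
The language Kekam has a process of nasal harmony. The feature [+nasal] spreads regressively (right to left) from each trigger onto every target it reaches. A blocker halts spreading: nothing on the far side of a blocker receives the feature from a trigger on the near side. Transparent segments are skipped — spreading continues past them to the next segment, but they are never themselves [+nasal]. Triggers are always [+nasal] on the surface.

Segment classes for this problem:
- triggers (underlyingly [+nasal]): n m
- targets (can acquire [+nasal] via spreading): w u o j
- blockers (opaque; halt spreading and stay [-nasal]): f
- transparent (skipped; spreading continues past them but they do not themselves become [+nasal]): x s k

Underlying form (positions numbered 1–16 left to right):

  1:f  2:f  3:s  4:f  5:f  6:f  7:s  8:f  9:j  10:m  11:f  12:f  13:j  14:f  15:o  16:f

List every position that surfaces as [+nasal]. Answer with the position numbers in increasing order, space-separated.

9 10

From /m/ at 10 leftward: 9 /j/ → [+nasal]; 8 /f/ blocks.
Targets with no active source: positions 13 15 stay [-nasal].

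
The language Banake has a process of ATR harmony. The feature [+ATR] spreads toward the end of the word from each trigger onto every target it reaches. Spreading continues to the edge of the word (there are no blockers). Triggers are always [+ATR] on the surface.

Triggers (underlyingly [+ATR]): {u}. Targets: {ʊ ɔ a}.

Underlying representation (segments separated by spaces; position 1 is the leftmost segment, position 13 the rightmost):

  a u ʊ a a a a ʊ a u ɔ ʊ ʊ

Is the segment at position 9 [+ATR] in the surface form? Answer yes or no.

yes

From /u/ at 2 rightward: 3 /ʊ/ → [+ATR]; 4 /a/ → [+ATR]; 5 /a/ → [+ATR]; 6 /a/ → [+ATR]; 7 /a/ → [+ATR]; 8 /ʊ/ → [+ATR]; 9 /a/ → [+ATR]; 10 /u/ is itself a trigger — this domain ends here.
From /u/ at 10 rightward: 11 /ɔ/ → [+ATR]; 12 /ʊ/ → [+ATR]; 13 /ʊ/ → [+ATR]; word edge.
Target with no active source: position 1 stays [-ATR].
[+ATR] positions on the surface: 2 3 4 5 6 7 8 9 10 11 12 13.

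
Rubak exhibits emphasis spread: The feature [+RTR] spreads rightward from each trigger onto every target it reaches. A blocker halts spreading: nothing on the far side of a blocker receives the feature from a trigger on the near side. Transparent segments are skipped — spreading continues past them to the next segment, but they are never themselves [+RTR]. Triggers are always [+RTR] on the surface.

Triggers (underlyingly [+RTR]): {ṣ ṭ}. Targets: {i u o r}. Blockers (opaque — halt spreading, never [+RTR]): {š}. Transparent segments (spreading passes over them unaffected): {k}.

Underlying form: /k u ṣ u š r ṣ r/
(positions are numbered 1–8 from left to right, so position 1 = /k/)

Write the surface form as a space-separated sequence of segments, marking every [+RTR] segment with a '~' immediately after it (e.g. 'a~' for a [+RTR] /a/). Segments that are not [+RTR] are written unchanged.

From /ṣ/ at 3 rightward: 4 /u/ → [+RTR]; 5 /š/ blocks.
From /ṣ/ at 7 rightward: 8 /r/ → [+RTR]; word edge.
Targets with no active source: positions 2 6 stay [-emphatic].
[+RTR] positions on the surface: 3 4 7 8.

k u ṣ~ u~ š r ṣ~ r~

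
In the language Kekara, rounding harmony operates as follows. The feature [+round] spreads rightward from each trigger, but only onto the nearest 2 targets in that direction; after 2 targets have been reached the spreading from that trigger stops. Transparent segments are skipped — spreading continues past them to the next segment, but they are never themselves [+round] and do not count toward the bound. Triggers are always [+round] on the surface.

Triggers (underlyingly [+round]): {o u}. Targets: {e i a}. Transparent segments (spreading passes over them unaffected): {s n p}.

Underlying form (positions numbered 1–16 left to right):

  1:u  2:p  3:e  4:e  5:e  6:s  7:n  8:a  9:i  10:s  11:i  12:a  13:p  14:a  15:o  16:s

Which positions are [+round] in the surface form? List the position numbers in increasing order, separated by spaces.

1 3 4 15

From /u/ at 1 rightward: 2 /p/ transparent; 3 /e/ → [+round]; 4 /e/ → [+round]; bound reached.
From /o/ at 15 rightward: 16 /s/ transparent; word edge.
Targets with no active source: positions 5 8 9 11 12 14 stay [-round].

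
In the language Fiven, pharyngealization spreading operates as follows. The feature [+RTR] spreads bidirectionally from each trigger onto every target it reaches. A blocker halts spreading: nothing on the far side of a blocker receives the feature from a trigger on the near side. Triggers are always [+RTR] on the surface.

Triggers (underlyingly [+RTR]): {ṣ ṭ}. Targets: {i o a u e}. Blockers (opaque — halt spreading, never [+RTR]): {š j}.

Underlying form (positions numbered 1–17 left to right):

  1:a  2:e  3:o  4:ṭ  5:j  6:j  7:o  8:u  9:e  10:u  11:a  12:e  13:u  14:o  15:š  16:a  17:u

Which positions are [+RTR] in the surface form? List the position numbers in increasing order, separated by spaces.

1 2 3 4

From /ṭ/ at 4 rightward: 5 /j/ blocks.
From /ṭ/ at 4 leftward: 3 /o/ → [+RTR]; 2 /e/ → [+RTR]; 1 /a/ → [+RTR]; word edge.
Targets with no active source: positions 7 8 9 10 11 12 13 14 16 17 stay [-emphatic].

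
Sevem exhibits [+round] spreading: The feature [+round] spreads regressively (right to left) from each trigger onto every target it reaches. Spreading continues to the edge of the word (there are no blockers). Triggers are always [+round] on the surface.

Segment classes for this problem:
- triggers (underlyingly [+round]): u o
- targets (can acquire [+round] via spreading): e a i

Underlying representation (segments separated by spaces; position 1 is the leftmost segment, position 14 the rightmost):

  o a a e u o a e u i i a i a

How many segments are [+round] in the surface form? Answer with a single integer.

9

From /o/ at 1 leftward: word edge.
From /u/ at 5 leftward: 4 /e/ → [+round]; 3 /a/ → [+round]; 2 /a/ → [+round]; 1 /o/ is itself a trigger — this domain ends here.
From /o/ at 6 leftward: 5 /u/ is itself a trigger — this domain ends here.
From /u/ at 9 leftward: 8 /e/ → [+round]; 7 /a/ → [+round]; 6 /o/ is itself a trigger — this domain ends here.
Targets with no active source: positions 10 11 12 13 14 stay [-round].
[+round] positions on the surface: 1 2 3 4 5 6 7 8 9.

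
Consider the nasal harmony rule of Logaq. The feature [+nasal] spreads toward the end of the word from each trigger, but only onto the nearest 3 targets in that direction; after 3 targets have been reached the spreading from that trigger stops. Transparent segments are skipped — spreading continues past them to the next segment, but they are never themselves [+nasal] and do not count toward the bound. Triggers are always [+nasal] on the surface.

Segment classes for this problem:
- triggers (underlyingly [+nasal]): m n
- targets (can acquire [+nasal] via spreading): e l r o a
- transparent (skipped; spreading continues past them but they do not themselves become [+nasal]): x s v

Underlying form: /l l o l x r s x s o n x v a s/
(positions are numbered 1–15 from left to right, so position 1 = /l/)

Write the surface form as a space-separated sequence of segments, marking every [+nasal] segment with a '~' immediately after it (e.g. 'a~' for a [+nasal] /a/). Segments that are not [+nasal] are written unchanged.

l l o l x r s x s o n~ x v a~ s

From /n/ at 11 rightward: 12 /x/ transparent; 13 /v/ transparent; 14 /a/ → [+nasal]; 15 /s/ transparent; word edge.
Targets with no active source: positions 1 2 3 4 6 10 stay [-nasal].
[+nasal] positions on the surface: 11 14.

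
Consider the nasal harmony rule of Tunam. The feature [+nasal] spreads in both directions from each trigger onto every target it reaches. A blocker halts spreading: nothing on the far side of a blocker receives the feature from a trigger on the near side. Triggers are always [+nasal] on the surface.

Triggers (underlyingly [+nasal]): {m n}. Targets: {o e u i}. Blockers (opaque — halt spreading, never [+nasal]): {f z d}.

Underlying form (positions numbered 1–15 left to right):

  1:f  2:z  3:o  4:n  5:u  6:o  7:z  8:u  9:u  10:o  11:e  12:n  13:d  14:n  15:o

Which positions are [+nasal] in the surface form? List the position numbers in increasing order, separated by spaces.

From /n/ at 4 rightward: 5 /u/ → [+nasal]; 6 /o/ → [+nasal]; 7 /z/ blocks.
From /n/ at 4 leftward: 3 /o/ → [+nasal]; 2 /z/ blocks.
From /n/ at 12 rightward: 13 /d/ blocks.
From /n/ at 12 leftward: 11 /e/ → [+nasal]; 10 /o/ → [+nasal]; 9 /u/ → [+nasal]; 8 /u/ → [+nasal]; 7 /z/ blocks.
From /n/ at 14 rightward: 15 /o/ → [+nasal]; word edge.
From /n/ at 14 leftward: 13 /d/ blocks.

3 4 5 6 8 9 10 11 12 14 15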